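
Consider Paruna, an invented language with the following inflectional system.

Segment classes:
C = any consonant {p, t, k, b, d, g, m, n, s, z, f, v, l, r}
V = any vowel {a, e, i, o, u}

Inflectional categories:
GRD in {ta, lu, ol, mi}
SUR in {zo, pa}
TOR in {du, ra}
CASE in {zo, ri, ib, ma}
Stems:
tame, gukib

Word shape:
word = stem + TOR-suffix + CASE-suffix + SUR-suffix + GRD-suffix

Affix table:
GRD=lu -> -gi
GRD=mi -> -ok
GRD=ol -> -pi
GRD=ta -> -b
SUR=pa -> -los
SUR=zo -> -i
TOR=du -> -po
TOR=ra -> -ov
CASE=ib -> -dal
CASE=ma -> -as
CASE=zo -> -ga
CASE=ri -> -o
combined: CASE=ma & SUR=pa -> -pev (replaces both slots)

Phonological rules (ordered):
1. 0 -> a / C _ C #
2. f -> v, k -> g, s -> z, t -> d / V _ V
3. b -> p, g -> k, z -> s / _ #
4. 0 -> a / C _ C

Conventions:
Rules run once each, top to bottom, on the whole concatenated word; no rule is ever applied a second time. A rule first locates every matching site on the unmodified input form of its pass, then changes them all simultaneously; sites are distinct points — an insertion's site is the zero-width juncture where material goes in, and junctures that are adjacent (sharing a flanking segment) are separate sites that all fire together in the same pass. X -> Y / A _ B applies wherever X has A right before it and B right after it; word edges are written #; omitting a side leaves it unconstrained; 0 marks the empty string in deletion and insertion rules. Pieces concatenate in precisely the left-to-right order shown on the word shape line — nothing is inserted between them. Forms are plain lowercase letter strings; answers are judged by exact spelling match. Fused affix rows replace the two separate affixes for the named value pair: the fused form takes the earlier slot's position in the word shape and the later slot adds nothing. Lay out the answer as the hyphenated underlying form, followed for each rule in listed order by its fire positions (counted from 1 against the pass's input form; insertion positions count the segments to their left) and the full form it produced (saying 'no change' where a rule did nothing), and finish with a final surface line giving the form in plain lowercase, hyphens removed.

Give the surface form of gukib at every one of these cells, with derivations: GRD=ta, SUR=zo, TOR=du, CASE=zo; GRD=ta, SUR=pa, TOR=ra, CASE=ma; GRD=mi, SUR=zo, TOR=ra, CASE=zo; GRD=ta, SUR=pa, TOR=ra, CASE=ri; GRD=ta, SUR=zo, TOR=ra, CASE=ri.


cell GRD=ta, SUR=zo, TOR=du, CASE=zo:
underlying: gukib-po-ga-i-b
1. 0 -> a / C _ C #: no change
2. f -> v, k -> g, s -> z, t -> d / V _ V: fires at position(s) 3: gugibpogaib
3. b -> p, g -> k, z -> s / _ #: fires at position(s) 11: gugibpogaip
4. 0 -> a / C _ C: inserts after position(s) 5: gugibapogaip
surface: gugibapogaip

cell GRD=ta, SUR=pa, TOR=ra, CASE=ma:
underlying: gukib-ov-pev-b
1. 0 -> a / C _ C #: inserts after position(s) 10: gukibovpevab
2. f -> v, k -> g, s -> z, t -> d / V _ V: fires at position(s) 3: gugibovpevab
3. b -> p, g -> k, z -> s / _ #: fires at position(s) 12: gugibovpevap
4. 0 -> a / C _ C: inserts after position(s) 7: gugibovapevap
surface: gugibovapevap

cell GRD=mi, SUR=zo, TOR=ra, CASE=zo:
underlying: gukib-ov-ga-i-ok
1. 0 -> a / C _ C #: no change
2. f -> v, k -> g, s -> z, t -> d / V _ V: fires at position(s) 3: gugibovgaiok
3. b -> p, g -> k, z -> s / _ #: no change
4. 0 -> a / C _ C: inserts after position(s) 7: gugibovagaiok
surface: gugibovagaiok

cell GRD=ta, SUR=pa, TOR=ra, CASE=ri:
underlying: gukib-ov-o-los-b
1. 0 -> a / C _ C #: inserts after position(s) 11: gukibovolosab
2. f -> v, k -> g, s -> z, t -> d / V _ V: fires at position(s) 3, 11: gugibovolozab
3. b -> p, g -> k, z -> s / _ #: fires at position(s) 13: gugibovolozap
4. 0 -> a / C _ C: no change
surface: gugibovolozap

cell GRD=ta, SUR=zo, TOR=ra, CASE=ri:
underlying: gukib-ov-o-i-b
1. 0 -> a / C _ C #: no change
2. f -> v, k -> g, s -> z, t -> d / V _ V: fires at position(s) 3: gugibovoib
3. b -> p, g -> k, z -> s / _ #: fires at position(s) 10: gugibovoip
4. 0 -> a / C _ C: no change
surface: gugibovoip


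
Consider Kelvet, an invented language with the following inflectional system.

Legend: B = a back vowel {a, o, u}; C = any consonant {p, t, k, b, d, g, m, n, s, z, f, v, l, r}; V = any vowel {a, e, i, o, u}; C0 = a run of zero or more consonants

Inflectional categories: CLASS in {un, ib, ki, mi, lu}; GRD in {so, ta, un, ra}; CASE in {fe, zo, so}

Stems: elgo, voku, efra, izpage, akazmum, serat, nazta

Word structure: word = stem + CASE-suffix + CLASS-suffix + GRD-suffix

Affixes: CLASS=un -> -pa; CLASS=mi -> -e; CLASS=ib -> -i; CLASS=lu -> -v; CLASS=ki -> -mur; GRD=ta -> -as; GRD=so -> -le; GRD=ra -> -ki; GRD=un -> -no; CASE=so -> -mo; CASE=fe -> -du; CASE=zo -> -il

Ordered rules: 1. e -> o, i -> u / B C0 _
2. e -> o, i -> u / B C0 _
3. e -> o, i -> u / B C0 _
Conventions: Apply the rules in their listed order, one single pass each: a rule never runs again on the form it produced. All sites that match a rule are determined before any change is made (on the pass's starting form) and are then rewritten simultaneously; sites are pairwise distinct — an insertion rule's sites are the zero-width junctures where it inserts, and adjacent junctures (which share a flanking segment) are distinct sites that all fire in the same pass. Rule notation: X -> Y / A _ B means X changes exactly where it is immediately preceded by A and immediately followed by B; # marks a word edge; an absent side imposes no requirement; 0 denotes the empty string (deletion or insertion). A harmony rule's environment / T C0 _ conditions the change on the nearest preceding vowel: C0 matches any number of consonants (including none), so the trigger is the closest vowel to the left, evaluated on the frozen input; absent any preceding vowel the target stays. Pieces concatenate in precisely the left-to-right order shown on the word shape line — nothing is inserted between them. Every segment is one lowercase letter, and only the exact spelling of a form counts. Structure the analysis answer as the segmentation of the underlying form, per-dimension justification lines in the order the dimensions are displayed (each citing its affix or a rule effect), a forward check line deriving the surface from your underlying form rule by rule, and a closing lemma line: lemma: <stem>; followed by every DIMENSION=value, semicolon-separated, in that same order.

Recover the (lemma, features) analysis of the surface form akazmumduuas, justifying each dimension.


underlying: akazmum-du-i-as
CLASS=ib - signalled by the affix -i
GRD=ta - signalled by the affix -as
CASE=fe - signalled by the affix -du
check: akazmumduias -> akazmumduuas -> akazmumduuas -> akazmumduuas
lemma: akazmum; CLASS=ib; GRD=ta; CASE=fe


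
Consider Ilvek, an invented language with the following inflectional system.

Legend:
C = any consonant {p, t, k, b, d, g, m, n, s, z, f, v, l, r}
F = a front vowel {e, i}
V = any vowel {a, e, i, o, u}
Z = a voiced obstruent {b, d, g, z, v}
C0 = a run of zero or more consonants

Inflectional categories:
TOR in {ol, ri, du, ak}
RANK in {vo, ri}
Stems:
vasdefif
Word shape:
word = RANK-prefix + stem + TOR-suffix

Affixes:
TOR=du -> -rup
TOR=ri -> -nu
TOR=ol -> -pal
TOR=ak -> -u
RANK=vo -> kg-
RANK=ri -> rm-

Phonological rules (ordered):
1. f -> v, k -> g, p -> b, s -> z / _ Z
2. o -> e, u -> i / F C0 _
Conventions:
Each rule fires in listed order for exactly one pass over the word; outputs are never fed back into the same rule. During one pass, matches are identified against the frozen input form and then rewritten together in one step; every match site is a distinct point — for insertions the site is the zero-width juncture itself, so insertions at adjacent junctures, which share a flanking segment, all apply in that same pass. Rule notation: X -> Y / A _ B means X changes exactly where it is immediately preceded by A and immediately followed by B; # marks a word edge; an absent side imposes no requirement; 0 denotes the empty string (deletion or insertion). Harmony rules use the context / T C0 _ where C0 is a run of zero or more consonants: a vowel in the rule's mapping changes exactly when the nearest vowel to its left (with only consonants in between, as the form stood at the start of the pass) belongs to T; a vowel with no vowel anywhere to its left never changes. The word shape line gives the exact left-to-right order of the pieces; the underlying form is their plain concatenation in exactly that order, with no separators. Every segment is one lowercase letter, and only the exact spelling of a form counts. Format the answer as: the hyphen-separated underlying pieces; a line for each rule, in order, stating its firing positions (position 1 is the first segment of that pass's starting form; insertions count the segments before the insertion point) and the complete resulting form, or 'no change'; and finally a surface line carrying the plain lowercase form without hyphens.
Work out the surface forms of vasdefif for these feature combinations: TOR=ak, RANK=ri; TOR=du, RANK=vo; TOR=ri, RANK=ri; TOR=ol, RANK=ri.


cell TOR=ak, RANK=ri:
underlying: rm-vasdefif-u
1. f -> v, k -> g, p -> b, s -> z / _ Z: fires at position(s) 5: rmvazdefifu
2. o -> e, u -> i / F C0 _: fires at position(s) 11: rmvazdefifi
surface: rmvazdefifi

cell TOR=du, RANK=vo:
underlying: kg-vasdefif-rup
1. f -> v, k -> g, p -> b, s -> z / _ Z: fires at position(s) 1, 5: ggvazdefifrup
2. o -> e, u -> i / F C0 _: fires at position(s) 12: ggvazdefifrip
surface: ggvazdefifrip

cell TOR=ri, RANK=ri:
underlying: rm-vasdefif-nu
1. f -> v, k -> g, p -> b, s -> z / _ Z: fires at position(s) 5: rmvazdefifnu
2. o -> e, u -> i / F C0 _: fires at position(s) 12: rmvazdefifni
surface: rmvazdefifni

cell TOR=ol, RANK=ri:
underlying: rm-vasdefif-pal
1. f -> v, k -> g, p -> b, s -> z / _ Z: fires at position(s) 5: rmvazdefifpal
2. o -> e, u -> i / F C0 _: no change
surface: rmvazdefifpal


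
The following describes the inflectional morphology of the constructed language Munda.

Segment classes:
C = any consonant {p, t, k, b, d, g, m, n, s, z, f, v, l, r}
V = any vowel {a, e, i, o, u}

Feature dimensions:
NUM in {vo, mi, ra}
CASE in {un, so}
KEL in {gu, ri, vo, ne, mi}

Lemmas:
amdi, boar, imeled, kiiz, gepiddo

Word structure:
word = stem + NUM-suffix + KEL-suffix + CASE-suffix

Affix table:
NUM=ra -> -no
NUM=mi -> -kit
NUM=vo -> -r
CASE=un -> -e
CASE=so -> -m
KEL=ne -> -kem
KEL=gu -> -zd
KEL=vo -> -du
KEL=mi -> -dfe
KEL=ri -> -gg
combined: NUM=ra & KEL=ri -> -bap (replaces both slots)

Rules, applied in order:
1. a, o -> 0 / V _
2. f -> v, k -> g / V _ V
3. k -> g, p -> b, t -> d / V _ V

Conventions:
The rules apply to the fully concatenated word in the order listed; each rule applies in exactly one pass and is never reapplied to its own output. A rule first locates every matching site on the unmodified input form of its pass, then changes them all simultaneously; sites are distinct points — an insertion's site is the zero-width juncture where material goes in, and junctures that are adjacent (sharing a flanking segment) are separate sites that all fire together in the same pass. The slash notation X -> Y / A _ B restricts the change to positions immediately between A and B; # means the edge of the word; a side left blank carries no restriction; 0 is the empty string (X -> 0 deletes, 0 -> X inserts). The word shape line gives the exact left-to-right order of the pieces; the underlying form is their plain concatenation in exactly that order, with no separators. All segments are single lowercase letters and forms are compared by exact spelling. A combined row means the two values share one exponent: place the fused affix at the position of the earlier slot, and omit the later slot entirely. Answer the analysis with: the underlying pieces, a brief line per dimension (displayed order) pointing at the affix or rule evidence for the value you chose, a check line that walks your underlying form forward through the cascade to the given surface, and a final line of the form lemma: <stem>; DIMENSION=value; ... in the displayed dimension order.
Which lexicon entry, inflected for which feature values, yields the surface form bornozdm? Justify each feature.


underlying: boar-no-zd-m
NUM=ra - signalled by the affix -no
CASE=so - signalled by the affix -m
KEL=gu - signalled by the affix -zd
check: boarnozdm -> bornozdm -> bornozdm -> bornozdm
lemma: boar; NUM=ra; CASE=so; KEL=gu


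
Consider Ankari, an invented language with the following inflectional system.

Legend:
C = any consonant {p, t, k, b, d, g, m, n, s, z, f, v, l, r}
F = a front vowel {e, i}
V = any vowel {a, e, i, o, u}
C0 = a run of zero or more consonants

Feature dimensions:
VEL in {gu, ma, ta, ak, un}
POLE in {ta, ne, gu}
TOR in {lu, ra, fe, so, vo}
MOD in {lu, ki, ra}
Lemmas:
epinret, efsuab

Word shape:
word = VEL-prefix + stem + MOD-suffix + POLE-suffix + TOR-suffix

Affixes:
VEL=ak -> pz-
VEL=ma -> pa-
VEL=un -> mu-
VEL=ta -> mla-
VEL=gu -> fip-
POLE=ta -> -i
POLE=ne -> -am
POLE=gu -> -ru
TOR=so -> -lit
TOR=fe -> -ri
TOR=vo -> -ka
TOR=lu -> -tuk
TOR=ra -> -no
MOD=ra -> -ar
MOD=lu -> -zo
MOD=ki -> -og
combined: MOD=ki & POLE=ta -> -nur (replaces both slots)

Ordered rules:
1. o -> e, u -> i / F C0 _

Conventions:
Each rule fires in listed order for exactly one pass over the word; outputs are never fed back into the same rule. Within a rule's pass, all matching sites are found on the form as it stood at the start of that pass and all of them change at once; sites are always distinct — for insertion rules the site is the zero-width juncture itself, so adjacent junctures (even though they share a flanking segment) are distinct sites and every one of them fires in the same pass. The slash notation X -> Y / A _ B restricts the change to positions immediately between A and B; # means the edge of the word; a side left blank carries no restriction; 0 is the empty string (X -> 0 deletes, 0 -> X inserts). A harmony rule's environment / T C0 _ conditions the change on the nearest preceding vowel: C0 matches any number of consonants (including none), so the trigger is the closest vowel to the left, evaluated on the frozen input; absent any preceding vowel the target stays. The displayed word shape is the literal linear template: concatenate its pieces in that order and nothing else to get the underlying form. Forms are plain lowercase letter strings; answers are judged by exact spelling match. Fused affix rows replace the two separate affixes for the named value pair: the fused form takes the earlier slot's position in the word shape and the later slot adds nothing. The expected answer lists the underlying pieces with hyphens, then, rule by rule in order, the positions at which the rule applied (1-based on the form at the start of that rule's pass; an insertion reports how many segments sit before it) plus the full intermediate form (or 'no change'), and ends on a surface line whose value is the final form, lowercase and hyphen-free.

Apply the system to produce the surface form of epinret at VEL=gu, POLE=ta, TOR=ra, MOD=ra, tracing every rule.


underlying: fip-epinret-ar-i-no
1. o -> e, u -> i / F C0 _: fires at position(s) 15: fipepinretarine
surface: fipepinretarine


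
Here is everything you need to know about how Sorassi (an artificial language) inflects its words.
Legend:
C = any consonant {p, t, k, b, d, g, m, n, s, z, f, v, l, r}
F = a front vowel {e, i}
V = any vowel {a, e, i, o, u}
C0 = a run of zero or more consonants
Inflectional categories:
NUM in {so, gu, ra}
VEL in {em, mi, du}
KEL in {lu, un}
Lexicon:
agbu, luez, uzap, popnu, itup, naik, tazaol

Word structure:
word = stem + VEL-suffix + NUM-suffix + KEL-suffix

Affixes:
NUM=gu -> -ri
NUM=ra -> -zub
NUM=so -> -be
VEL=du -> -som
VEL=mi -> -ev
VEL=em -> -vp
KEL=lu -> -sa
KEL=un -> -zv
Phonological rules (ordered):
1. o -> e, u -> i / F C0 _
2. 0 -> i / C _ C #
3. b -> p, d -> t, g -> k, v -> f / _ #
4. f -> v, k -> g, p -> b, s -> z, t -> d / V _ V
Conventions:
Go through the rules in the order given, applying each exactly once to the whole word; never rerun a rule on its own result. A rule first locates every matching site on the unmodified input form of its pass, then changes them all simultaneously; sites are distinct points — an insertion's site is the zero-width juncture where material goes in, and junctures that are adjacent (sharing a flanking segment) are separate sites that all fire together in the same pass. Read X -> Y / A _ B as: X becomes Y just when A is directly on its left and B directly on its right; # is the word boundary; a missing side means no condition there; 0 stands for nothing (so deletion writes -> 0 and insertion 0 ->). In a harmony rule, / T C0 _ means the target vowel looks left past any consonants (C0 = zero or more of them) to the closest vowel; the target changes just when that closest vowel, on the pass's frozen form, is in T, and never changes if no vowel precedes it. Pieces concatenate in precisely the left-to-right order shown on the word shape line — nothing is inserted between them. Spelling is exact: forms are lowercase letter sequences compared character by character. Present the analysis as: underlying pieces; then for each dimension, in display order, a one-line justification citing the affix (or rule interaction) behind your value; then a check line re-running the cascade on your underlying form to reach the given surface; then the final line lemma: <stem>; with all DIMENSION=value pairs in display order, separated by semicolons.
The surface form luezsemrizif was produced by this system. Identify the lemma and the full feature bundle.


underlying: luez-som-ri-zv
NUM=gu - signalled by the affix -ri
VEL=du - signalled by the affix -som
KEL=un - signalled by the affix -zv
check: luezsomrizv -> luezsemrizv -> luezsemriziv -> luezsemrizif -> luezsemrizif
lemma: luez; NUM=gu; VEL=du; KEL=un


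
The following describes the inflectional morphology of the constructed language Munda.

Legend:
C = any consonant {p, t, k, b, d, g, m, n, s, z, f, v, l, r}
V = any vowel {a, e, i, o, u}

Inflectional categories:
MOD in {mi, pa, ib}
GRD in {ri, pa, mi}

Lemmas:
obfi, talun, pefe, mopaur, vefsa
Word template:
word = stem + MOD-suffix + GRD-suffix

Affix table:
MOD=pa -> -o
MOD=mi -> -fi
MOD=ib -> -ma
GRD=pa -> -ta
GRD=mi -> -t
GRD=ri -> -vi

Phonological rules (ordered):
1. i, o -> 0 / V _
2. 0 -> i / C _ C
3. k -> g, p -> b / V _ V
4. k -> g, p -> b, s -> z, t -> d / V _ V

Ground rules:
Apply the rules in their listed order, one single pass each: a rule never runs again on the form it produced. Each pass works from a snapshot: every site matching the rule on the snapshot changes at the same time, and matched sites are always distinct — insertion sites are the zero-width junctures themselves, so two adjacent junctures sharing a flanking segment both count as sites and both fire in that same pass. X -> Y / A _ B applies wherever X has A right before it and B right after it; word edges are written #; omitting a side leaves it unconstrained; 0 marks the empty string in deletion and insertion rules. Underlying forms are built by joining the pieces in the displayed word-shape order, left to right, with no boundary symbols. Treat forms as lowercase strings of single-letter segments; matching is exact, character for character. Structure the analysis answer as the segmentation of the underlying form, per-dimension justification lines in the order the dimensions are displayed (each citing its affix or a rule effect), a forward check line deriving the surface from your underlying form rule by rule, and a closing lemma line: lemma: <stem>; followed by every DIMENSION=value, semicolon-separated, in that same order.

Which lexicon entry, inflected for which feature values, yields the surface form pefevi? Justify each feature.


underlying: pefe-o-vi
MOD=pa - signalled by the affix -o
GRD=ri - signalled by the affix -vi
check: pefeovi -> pefevi -> pefevi -> pefevi -> pefevi
lemma: pefe; MOD=pa; GRD=ri


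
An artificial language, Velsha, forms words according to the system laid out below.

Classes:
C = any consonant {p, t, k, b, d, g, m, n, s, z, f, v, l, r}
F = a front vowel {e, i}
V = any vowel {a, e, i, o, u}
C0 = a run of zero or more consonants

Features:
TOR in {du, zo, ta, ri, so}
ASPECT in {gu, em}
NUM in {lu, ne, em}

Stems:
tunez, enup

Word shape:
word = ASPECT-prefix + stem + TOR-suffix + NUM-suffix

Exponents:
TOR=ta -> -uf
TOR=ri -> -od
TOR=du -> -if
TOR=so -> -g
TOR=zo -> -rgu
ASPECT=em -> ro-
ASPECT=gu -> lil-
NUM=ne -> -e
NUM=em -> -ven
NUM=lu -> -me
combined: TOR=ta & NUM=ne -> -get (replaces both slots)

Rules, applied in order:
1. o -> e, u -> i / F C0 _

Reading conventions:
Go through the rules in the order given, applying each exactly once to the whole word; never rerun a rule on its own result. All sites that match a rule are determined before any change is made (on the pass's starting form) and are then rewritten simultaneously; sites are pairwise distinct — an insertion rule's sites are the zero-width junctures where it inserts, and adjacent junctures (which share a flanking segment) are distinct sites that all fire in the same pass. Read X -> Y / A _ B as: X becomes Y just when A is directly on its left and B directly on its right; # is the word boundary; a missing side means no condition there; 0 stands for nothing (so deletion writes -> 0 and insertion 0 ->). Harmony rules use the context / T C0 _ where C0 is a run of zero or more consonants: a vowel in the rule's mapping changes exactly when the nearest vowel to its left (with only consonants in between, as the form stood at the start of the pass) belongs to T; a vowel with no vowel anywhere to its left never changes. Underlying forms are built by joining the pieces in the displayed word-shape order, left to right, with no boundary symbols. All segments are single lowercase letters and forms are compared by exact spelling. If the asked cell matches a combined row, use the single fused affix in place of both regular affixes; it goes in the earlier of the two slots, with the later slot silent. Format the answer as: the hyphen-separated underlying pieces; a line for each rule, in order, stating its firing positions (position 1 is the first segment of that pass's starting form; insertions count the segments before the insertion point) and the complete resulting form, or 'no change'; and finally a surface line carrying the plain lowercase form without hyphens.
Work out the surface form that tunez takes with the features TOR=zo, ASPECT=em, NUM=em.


underlying: ro-tunez-rgu-ven
1. o -> e, u -> i / F C0 _: fires at position(s) 10: rotunezrgiven
surface: rotunezrgiven


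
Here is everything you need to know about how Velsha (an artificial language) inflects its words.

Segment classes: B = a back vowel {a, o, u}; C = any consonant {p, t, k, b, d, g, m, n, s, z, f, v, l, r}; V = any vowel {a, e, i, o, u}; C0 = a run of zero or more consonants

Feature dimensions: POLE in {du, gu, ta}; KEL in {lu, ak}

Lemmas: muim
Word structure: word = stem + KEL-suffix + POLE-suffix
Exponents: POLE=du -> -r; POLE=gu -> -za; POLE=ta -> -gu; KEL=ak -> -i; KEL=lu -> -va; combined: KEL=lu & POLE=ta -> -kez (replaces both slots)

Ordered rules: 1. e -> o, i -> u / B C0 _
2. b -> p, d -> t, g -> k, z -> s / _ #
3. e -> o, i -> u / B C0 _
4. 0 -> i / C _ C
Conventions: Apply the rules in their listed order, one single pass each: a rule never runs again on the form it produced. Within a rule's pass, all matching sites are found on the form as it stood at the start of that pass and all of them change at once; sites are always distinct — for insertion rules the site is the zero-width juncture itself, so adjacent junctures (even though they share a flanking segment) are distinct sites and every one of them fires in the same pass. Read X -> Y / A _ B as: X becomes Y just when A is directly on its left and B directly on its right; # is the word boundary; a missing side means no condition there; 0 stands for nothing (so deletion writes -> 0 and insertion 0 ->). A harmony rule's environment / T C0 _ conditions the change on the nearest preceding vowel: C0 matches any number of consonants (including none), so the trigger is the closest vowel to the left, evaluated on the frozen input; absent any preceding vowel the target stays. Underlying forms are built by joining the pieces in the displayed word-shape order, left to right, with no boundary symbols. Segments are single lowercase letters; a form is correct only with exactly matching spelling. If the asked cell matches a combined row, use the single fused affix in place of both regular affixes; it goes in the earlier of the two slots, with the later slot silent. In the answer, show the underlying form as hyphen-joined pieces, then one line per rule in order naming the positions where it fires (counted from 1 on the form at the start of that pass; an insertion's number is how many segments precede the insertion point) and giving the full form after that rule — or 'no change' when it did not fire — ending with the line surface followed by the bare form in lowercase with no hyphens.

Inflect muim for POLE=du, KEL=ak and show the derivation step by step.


underlying: muim-i-r
1. e -> o, i -> u / B C0 _: fires at position(s) 3: muumir
2. b -> p, d -> t, g -> k, z -> s / _ #: no change
3. e -> o, i -> u / B C0 _: fires at position(s) 5: muumur
4. 0 -> i / C _ C: no change
surface: muumur


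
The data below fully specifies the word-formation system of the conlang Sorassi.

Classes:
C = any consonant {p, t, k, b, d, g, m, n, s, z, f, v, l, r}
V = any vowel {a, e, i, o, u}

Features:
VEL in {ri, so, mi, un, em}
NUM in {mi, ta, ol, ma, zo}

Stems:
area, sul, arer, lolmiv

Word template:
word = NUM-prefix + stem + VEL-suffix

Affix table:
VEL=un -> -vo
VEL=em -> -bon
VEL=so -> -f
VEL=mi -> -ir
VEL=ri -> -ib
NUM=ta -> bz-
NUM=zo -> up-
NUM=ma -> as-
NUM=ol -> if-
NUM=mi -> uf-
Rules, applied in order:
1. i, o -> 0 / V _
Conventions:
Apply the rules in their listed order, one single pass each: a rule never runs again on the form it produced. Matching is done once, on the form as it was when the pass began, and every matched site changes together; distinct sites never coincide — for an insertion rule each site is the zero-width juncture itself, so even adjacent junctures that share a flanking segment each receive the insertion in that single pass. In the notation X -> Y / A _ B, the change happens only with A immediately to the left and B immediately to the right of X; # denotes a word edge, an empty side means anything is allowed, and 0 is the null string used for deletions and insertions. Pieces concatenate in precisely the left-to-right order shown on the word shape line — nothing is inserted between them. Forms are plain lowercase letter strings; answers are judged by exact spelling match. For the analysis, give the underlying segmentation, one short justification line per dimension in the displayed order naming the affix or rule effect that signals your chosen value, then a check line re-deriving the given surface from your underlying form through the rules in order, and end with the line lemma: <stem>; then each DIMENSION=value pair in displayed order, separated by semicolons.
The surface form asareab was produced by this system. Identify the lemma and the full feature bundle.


underlying: as-area-ib
VEL=ri - signalled by the affix -ib
NUM=ma - signalled by the affix as-
check: asareaib -> asareab
lemma: area; VEL=ri; NUM=ma


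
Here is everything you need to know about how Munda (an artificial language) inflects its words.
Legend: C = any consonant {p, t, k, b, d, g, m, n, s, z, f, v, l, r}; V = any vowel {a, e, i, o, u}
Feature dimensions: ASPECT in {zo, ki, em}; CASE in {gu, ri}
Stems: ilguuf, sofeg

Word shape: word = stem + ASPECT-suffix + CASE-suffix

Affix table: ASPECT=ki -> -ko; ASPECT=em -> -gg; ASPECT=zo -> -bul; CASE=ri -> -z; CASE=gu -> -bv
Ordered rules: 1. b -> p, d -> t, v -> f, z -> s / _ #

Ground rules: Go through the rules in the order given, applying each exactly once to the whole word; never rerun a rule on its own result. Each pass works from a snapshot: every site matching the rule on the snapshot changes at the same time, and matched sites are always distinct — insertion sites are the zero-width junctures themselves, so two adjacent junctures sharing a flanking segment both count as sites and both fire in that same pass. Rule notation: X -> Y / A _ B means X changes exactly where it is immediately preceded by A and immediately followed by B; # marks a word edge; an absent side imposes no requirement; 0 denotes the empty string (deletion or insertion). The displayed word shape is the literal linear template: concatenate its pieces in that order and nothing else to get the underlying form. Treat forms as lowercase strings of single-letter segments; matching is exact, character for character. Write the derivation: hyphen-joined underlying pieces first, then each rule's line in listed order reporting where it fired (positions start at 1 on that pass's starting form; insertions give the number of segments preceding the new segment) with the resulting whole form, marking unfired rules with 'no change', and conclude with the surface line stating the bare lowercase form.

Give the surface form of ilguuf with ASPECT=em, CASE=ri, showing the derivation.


underlying: ilguuf-gg-z
1. b -> p, d -> t, v -> f, z -> s / _ #: fires at position(s) 9: ilguufggs
surface: ilguufggs


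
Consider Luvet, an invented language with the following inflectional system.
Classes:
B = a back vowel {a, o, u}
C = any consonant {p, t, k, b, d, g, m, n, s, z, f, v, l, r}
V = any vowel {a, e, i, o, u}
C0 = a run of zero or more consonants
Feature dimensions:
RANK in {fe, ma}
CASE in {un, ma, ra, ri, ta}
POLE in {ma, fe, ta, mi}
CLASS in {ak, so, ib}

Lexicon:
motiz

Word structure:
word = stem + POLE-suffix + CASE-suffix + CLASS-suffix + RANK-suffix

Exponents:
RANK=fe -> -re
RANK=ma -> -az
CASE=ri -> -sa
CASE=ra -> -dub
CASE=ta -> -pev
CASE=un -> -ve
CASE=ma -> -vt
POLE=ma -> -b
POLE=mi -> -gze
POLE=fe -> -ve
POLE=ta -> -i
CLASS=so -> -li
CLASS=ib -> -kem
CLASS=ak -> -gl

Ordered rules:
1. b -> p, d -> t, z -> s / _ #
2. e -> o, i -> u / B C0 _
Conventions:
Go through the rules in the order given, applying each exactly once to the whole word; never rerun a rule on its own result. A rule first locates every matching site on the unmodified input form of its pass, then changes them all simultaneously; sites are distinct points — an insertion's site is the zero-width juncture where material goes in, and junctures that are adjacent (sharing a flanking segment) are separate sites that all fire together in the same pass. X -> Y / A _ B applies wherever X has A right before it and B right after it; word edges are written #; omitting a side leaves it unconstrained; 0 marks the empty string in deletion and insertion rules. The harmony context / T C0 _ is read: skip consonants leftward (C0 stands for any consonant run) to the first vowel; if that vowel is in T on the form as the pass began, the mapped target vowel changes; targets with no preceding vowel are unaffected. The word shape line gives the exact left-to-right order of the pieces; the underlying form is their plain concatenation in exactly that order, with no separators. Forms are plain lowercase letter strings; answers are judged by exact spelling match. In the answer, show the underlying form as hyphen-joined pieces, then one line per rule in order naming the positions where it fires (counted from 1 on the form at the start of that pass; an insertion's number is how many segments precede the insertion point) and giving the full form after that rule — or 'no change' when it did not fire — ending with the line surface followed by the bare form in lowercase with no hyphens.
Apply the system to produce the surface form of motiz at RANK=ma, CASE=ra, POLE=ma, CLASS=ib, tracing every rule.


underlying: motiz-b-dub-kem-az
1. b -> p, d -> t, z -> s / _ #: fires at position(s) 14: motizbdubkemas
2. e -> o, i -> u / B C0 _: fires at position(s) 4, 11: motuzbdubkomas
surface: motuzbdubkomas


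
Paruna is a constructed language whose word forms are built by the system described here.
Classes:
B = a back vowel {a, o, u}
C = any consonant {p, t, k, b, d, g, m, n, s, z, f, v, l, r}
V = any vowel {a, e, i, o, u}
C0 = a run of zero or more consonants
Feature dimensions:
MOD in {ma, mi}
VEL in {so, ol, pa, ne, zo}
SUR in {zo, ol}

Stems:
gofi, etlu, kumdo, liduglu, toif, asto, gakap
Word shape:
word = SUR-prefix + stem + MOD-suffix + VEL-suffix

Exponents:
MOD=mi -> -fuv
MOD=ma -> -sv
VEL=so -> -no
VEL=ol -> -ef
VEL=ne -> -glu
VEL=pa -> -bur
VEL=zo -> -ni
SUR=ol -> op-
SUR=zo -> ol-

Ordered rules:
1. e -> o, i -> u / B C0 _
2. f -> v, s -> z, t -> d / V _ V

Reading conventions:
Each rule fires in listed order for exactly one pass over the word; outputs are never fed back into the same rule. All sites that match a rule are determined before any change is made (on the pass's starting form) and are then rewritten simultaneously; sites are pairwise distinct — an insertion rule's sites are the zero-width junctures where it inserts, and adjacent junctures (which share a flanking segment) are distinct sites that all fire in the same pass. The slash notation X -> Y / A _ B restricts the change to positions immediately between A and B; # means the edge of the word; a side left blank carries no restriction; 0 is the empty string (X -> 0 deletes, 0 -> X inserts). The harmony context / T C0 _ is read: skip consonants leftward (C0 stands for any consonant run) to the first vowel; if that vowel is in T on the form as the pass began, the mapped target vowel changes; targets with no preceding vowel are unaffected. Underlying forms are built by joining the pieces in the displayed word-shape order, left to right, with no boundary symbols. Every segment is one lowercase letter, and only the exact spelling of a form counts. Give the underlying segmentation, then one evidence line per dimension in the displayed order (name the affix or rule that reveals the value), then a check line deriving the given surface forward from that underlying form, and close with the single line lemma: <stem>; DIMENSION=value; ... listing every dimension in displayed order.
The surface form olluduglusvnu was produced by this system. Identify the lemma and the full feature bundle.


underlying: ol-liduglu-sv-ni
MOD=ma - signalled by the affix -sv
VEL=zo - signalled by the affix -ni
SUR=zo - signalled by the affix ol-
check: olliduglusvni -> olluduglusvnu -> olluduglusvnu
lemma: liduglu; MOD=ma; VEL=zo; SUR=zo


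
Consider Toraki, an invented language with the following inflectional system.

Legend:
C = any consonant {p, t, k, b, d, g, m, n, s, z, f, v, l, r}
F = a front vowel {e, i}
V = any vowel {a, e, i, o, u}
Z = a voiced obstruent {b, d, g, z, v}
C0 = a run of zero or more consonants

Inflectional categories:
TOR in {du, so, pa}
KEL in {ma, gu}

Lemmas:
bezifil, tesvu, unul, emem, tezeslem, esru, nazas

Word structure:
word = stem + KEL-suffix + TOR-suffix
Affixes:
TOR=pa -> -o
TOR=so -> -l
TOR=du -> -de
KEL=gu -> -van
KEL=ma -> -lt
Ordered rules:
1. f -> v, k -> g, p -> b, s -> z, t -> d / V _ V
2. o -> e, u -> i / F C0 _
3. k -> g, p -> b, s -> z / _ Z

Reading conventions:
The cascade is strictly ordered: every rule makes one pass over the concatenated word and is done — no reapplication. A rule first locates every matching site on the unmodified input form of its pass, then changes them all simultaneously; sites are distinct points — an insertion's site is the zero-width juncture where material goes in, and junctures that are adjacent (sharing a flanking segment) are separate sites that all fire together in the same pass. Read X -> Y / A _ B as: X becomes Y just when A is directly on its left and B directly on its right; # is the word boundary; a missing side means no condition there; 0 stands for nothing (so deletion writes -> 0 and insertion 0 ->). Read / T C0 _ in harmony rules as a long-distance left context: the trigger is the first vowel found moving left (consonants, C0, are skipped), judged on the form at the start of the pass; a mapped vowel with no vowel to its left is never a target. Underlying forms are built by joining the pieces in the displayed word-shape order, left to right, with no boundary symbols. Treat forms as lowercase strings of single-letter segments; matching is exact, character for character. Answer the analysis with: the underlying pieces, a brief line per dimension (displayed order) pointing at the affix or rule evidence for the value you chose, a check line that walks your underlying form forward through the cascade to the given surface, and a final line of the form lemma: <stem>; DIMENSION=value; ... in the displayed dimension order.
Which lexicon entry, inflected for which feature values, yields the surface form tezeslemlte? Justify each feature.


underlying: tezeslem-lt-o
TOR=pa - signalled by the affix -o
KEL=ma - signalled by the affix -lt
check: tezeslemlto -> tezeslemlto -> tezeslemlte -> tezeslemlte
lemma: tezeslem; TOR=pa; KEL=ma


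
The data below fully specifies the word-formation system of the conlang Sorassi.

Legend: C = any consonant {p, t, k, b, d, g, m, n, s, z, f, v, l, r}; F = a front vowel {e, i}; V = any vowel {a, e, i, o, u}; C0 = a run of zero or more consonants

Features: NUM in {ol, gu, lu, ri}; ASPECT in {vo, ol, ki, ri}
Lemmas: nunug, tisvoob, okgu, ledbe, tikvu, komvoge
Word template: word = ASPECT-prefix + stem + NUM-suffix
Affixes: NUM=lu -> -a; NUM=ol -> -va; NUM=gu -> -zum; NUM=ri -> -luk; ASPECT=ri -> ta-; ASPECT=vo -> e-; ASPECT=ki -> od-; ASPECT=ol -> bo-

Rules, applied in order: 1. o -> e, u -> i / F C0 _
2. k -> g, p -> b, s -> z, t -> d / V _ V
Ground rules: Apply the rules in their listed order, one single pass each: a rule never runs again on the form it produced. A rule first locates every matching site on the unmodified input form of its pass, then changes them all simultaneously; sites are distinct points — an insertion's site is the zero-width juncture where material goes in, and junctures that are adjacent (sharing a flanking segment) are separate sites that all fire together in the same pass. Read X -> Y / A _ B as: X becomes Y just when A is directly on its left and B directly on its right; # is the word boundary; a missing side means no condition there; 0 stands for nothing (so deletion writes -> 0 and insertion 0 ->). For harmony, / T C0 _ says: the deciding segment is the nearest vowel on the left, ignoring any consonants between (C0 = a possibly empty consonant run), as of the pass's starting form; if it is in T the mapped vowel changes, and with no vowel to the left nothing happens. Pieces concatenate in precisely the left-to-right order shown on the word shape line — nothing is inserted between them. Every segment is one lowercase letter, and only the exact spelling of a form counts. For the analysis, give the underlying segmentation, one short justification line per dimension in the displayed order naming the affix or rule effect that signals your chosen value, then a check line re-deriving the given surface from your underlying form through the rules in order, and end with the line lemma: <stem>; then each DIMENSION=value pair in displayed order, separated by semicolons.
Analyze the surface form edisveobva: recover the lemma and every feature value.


underlying: e-tisvoob-va
NUM=ol - signalled by the affix -va
ASPECT=vo - signalled by the affix e-
check: etisvoobva -> etisveobva -> edisveobva
lemma: tisvoob; NUM=ol; ASPECT=vo


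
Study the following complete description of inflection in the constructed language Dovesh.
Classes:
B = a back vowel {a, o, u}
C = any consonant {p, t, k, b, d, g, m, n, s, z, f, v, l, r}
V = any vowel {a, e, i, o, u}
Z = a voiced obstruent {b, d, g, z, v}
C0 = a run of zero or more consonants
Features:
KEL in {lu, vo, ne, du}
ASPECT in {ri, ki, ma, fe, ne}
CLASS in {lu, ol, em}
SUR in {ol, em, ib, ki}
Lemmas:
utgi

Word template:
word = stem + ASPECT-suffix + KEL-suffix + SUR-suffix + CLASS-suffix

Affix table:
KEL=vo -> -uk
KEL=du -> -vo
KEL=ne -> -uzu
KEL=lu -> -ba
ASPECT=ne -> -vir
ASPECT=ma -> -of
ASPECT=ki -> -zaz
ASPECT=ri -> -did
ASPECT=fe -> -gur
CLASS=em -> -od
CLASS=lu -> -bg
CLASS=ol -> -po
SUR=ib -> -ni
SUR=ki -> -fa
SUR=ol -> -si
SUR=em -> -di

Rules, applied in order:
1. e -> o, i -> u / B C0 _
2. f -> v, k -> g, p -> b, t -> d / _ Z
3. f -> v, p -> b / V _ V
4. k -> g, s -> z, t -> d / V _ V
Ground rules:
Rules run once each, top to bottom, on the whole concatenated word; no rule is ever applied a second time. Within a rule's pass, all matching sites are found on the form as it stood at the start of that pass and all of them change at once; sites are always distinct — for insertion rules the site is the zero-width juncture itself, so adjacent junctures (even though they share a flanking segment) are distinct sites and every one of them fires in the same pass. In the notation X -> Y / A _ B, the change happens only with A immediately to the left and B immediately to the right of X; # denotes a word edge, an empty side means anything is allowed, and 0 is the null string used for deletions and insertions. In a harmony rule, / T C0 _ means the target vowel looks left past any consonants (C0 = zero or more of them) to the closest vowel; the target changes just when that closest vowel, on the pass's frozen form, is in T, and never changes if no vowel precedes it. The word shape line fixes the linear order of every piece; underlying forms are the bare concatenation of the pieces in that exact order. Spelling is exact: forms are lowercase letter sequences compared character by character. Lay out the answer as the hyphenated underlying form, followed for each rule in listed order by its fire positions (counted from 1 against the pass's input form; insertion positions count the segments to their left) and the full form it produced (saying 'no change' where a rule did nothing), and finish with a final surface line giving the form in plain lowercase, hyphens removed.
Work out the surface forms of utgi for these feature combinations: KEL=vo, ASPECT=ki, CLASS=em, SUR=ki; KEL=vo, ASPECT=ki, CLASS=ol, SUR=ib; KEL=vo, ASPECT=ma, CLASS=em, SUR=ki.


cell KEL=vo, ASPECT=ki, CLASS=em, SUR=ki:
underlying: utgi-zaz-uk-fa-od
1. e -> o, i -> u / B C0 _: fires at position(s) 4: utguzazukfaod
2. f -> v, k -> g, p -> b, t -> d / _ Z: fires at position(s) 2: udguzazukfaod
3. f -> v, p -> b / V _ V: no change
4. k -> g, s -> z, t -> d / V _ V: no change
surface: udguzazukfaod

cell KEL=vo, ASPECT=ki, CLASS=ol, SUR=ib:
underlying: utgi-zaz-uk-ni-po
1. e -> o, i -> u / B C0 _: fires at position(s) 4, 11: utguzazuknupo
2. f -> v, k -> g, p -> b, t -> d / _ Z: fires at position(s) 2: udguzazuknupo
3. f -> v, p -> b / V _ V: fires at position(s) 12: udguzazuknubo
4. k -> g, s -> z, t -> d / V _ V: no change
surface: udguzazuknubo

cell KEL=vo, ASPECT=ma, CLASS=em, SUR=ki:
underlying: utgi-of-uk-fa-od
1. e -> o, i -> u / B C0 _: fires at position(s) 4: utguofukfaod
2. f -> v, k -> g, p -> b, t -> d / _ Z: fires at position(s) 2: udguofukfaod
3. f -> v, p -> b / V _ V: fires at position(s) 6: udguovukfaod
4. k -> g, s -> z, t -> d / V _ V: no change
surface: udguovukfaod
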